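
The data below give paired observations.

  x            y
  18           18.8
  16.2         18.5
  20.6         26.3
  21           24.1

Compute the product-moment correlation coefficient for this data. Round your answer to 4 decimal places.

n = 4, Σx = 75.8, Σy = 87.7, Σx² = 1451.8, Σy² = 1968.19, Σxy = 1685.98
nΣxy − ΣxΣy = 6743.92 − 6647.66 = 96.26
nΣx² − (Σx)² = 5807.2 − 5745.64 = 61.56; nΣy² − (Σy)² = 7872.76 − 7691.29 = 181.47
r = 96.26 / √(61.56 × 181.47) = 96.26 / 105.6943 ≈ 0.9107

0.9107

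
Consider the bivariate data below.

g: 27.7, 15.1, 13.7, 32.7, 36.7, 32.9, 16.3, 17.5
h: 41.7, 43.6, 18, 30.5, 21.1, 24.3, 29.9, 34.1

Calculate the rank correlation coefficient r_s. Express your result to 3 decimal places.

-0.167

Rank g: 5, 2, 1, 6, 8, 7, 3, 4
Rank h: 7, 8, 1, 5, 2, 3, 4, 6
d = rank(g) − rank(h): -2, -6, 0, 1, 6, 4, -1, -2; Σd² = 98
ρ = 1 − 6Σd² / [n(n²−1)] = 1 − 6×98 / (8×63) = 1 − 588/504 ≈ -0.167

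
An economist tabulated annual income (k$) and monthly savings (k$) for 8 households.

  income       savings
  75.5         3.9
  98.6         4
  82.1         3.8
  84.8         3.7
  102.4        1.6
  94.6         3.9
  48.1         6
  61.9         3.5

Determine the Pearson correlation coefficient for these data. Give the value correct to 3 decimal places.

n = 8, Σx = 648, Σy = 30.4, Σx² = 54933.8, Σy² = 125.36, Σxy = 2352.62
nΣxy − ΣxΣy = 18820.96 − 19699.2 = -878.24
nΣx² − (Σx)² = 439470.4 − 419904 = 19566.4; nΣy² − (Σy)² = 1002.88 − 924.16 = 78.72
r = -878.24 / √(19566.4 × 78.72) = -878.24 / 1241.0749 ≈ -0.708

-0.708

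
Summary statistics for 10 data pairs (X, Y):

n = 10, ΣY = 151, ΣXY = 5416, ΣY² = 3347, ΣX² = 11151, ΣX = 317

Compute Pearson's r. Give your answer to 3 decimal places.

r = (nΣXY − ΣXΣY) / √[(nΣX² − (ΣX)²)(nΣY² − (ΣY)²)]
Numerator: 10×5416 − 317×151 = 6293
Denominator: √[(111510 − 100489)(33470 − 22801)] = √[11021 × 10669] = 10843.5718
r = 6293 / 10843.5718 ≈ 0.580

0.580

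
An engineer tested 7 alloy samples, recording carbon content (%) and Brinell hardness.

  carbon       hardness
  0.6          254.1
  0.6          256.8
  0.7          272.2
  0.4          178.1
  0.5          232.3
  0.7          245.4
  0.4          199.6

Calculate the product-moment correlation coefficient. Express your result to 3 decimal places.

0.902

n = 7, Σx = 3.9, Σy = 1638.5, Σx² = 2.27, Σy² = 390350.11, Σxy = 936.09
nΣxy − ΣxΣy = 6552.63 − 6390.15 = 162.48
nΣx² − (Σx)² = 15.89 − 15.21 = 0.68; nΣy² − (Σy)² = 2732450.77 − 2684682.25 = 47768.52
r = 162.48 / √(0.68 × 47768.52) = 162.48 / 180.2293 ≈ 0.902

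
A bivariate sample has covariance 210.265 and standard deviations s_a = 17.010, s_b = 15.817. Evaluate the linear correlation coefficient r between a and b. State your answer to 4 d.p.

r = Cov(a,b) / (s_a · s_b) = 210.265 / (17.010 × 15.817)
  = 210.265 / 269.0472 ≈ 0.7815

0.7815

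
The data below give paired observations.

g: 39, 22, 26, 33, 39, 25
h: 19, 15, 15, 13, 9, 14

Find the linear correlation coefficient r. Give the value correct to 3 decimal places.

n = 6, Σg = 184, Σh = 85, Σg² = 5916, Σh² = 1257, Σgh = 2591
nΣgh − ΣgΣh = 15546 − 15640 = -94
nΣg² − (Σg)² = 35496 − 33856 = 1640; nΣh² − (Σh)² = 7542 − 7225 = 317
r = -94 / √(1640 × 317) = -94 / 721.0270 ≈ -0.130

-0.130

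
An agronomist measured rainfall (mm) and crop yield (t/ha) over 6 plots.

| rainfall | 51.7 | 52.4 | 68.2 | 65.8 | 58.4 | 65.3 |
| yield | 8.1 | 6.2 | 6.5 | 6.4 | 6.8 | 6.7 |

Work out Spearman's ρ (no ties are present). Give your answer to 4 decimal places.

-0.3714

Rank rainfall: 1, 2, 6, 5, 3, 4
Rank yield: 6, 1, 3, 2, 5, 4
d = rank(rainfall) − rank(yield): -5, 1, 3, 3, -2, 0; Σd² = 48
ρ = 1 − 6Σd² / [n(n²−1)] = 1 − 6×48 / (6×35) = 1 − 288/210 ≈ -0.3714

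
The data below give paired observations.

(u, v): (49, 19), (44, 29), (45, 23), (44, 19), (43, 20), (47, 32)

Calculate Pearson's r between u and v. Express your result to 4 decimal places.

0.0744

n = 6, Σu = 272, Σv = 142, Σu² = 12356, Σv² = 3516, Σuv = 6442
nΣuv − ΣuΣv = 38652 − 38624 = 28
nΣu² − (Σu)² = 74136 − 73984 = 152; nΣv² − (Σv)² = 21096 − 20164 = 932
r = 28 / √(152 × 932) = 28 / 376.3828 ≈ 0.0744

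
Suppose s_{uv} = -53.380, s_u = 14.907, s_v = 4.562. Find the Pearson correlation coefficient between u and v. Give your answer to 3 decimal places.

-0.785

r = Cov(u,v) / (s_u · s_v) = -53.380 / (14.907 × 4.562)
  = -53.380 / 68.0057 ≈ -0.785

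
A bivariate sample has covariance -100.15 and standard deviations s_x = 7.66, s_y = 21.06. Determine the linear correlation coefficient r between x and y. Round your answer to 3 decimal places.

-0.621

r = Cov(x,y) / (s_x · s_y) = -100.15 / (7.66 × 21.06)
  = -100.15 / 161.3196 ≈ -0.621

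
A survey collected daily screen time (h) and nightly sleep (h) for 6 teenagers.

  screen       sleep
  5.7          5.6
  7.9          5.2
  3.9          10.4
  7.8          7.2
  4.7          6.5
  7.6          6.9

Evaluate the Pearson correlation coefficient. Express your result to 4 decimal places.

n = 6, Σx = 37.6, Σy = 41.8, Σx² = 250.8, Σy² = 308.26, Σxy = 252.71
nΣxy − ΣxΣy = 1516.26 − 1571.68 = -55.42
nΣx² − (Σx)² = 1504.8 − 1413.76 = 91.04; nΣy² − (Σy)² = 1849.56 − 1747.24 = 102.32
r = -55.42 / √(91.04 × 102.32) = -55.42 / 96.5154 ≈ -0.5742

-0.5742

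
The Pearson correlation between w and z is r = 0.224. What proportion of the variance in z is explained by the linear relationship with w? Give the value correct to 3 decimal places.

0.050

r² = (0.224)² = 0.050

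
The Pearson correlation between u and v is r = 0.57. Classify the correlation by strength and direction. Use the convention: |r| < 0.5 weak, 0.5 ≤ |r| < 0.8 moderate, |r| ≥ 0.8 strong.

r = 0.57 > 0 so the relationship is positive.
|r| = 0.57, which falls in the moderate range.

moderate positive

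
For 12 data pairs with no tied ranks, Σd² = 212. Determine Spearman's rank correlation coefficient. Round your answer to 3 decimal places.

0.259

ρ = 1 − 6Σd² / [n(n²−1)] = 1 − 6×212 / (12×143)
  = 1 − 1272/1716 = 1 − 0.7413 ≈ 0.259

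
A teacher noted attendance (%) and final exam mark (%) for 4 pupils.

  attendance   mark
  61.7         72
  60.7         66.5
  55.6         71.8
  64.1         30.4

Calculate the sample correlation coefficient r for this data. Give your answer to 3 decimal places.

n = 4, Σx = 242.1, Σy = 240.7, Σx² = 14691.55, Σy² = 15685.65, Σxy = 14419.67
nΣxy − ΣxΣy = 57678.68 − 58273.47 = -594.79
nΣx² − (Σx)² = 58766.2 − 58612.41 = 153.79; nΣy² − (Σy)² = 62742.6 − 57936.49 = 4806.11
r = -594.79 / √(153.79 × 4806.11) = -594.79 / 859.7277 ≈ -0.692

-0.692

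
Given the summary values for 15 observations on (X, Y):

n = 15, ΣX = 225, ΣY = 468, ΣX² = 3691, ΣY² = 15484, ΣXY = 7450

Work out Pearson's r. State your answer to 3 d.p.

0.814

r = (nΣXY − ΣXΣY) / √[(nΣX² − (ΣX)²)(nΣY² − (ΣY)²)]
Numerator: 15×7450 − 225×468 = 6450
Denominator: √[(55365 − 50625)(232260 − 219024)] = √[4740 × 13236] = 7920.7727
r = 6450 / 7920.7727 ≈ 0.814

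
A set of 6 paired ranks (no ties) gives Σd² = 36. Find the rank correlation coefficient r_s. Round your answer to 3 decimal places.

ρ = 1 − 6Σd² / [n(n²−1)] = 1 − 6×36 / (6×35)
  = 1 − 216/210 = 1 − 1.0286 ≈ -0.029

-0.029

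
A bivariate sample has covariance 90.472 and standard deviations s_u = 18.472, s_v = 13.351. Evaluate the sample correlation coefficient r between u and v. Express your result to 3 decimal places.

0.367

r = Cov(u,v) / (s_u · s_v) = 90.472 / (18.472 × 13.351)
  = 90.472 / 246.6197 ≈ 0.367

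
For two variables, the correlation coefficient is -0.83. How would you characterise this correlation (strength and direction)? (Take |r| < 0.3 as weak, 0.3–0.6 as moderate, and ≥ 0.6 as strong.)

r = -0.83 < 0 so the relationship is negative.
|r| = 0.83, which falls in the strong range.

strong negative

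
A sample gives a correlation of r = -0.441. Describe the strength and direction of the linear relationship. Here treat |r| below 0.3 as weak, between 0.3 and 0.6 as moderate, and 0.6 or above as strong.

moderate negative

r = -0.441 < 0 so the relationship is negative.
|r| = 0.441, which falls in the moderate range.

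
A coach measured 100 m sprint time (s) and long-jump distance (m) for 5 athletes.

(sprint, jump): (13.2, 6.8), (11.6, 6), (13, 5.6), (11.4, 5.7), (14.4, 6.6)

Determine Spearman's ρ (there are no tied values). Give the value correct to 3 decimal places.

Rank sprint: 4, 2, 3, 1, 5
Rank jump: 5, 3, 1, 2, 4
d = rank(sprint) − rank(jump): -1, -1, 2, -1, 1; Σd² = 8
ρ = 1 − 6Σd² / [n(n²−1)] = 1 − 6×8 / (5×24) = 1 − 48/120 ≈ 0.600

0.600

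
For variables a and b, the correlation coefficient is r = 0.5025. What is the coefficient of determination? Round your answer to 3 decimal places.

0.253

r² = (0.5025)² = 0.253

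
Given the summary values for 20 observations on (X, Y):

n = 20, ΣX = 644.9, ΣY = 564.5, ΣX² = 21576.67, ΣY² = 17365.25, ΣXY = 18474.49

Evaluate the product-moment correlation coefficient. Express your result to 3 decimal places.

r = (nΣXY − ΣXΣY) / √[(nΣX² − (ΣX)²)(nΣY² − (ΣY)²)]
Numerator: 20×18474.49 − 644.9×564.5 = 5443.75
Denominator: √[(431533.4 − 415896.01)(347305 − 318660.25)] = √[15637.39 × 28644.75] = 21164.3362
r = 5443.75 / 21164.3362 ≈ 0.257

0.257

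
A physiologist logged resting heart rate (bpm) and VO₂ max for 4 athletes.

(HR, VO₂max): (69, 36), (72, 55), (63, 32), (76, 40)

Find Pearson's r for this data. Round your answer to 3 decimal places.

0.545

n = 4, Σx = 280, Σy = 163, Σx² = 19690, Σy² = 6945, Σxy = 11500
nΣxy − ΣxΣy = 46000 − 45640 = 360
nΣx² − (Σx)² = 78760 − 78400 = 360; nΣy² − (Σy)² = 27780 − 26569 = 1211
r = 360 / √(360 × 1211) = 360 / 660.2727 ≈ 0.545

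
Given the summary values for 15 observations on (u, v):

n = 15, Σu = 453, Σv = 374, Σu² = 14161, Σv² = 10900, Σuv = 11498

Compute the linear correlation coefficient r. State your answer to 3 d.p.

r = (nΣuv − ΣuΣv) / √[(nΣu² − (Σu)²)(nΣv² − (Σv)²)]
Numerator: 15×11498 − 453×374 = 3048
Denominator: √[(212415 − 205209)(163500 − 139876)] = √[7206 × 23624] = 13047.3961
r = 3048 / 13047.3961 ≈ 0.234

0.234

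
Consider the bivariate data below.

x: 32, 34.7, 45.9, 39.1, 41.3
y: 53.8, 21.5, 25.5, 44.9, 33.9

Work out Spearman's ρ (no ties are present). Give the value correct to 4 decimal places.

-0.4000

Rank x: 1, 2, 5, 3, 4
Rank y: 5, 1, 2, 4, 3
d = rank(x) − rank(y): -4, 1, 3, -1, 1; Σd² = 28
ρ = 1 − 6Σd² / [n(n²−1)] = 1 − 6×28 / (5×24) = 1 − 168/120 ≈ -0.4000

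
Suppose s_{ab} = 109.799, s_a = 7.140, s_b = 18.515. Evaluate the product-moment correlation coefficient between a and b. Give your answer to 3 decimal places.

r = Cov(a,b) / (s_a · s_b) = 109.799 / (7.140 × 18.515)
  = 109.799 / 132.1971 ≈ 0.831

0.831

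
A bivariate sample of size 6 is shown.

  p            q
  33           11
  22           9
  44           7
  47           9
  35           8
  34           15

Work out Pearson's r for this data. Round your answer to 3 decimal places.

n = 6, Σp = 215, Σq = 59, Σp² = 8099, Σq² = 621, Σpq = 2082
nΣpq − ΣpΣq = 12492 − 12685 = -193
nΣp² − (Σp)² = 48594 − 46225 = 2369; nΣq² − (Σq)² = 3726 − 3481 = 245
r = -193 / √(2369 × 245) = -193 / 761.8432 ≈ -0.253

-0.253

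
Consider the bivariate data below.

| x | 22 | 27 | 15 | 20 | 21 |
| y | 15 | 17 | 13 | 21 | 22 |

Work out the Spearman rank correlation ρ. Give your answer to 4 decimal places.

0.2000

Rank x: 4, 5, 1, 2, 3
Rank y: 2, 3, 1, 4, 5
d = rank(x) − rank(y): 2, 2, 0, -2, -2; Σd² = 16
ρ = 1 − 6Σd² / [n(n²−1)] = 1 − 6×16 / (5×24) = 1 − 96/120 ≈ 0.2000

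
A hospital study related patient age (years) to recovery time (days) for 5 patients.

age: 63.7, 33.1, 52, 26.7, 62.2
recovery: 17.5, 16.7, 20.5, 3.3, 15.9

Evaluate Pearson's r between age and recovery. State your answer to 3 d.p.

0.663

n = 5, Σx = 237.7, Σy = 73.9, Σx² = 12439.03, Σy² = 1269.09, Σxy = 3810.61
nΣxy − ΣxΣy = 19053.05 − 17566.03 = 1487.02
nΣx² − (Σx)² = 62195.15 − 56501.29 = 5693.86; nΣy² − (Σy)² = 6345.45 − 5461.21 = 884.24
r = 1487.02 / √(5693.86 × 884.24) = 1487.02 / 2243.8224 ≈ 0.663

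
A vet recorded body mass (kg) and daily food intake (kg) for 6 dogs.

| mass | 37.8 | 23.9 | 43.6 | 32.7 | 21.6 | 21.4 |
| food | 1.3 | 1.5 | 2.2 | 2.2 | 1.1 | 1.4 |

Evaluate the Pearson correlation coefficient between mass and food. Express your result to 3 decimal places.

0.636

n = 6, Σx = 181, Σy = 9.7, Σx² = 5894.82, Σy² = 16.79, Σxy = 306.57
nΣxy − ΣxΣy = 1839.42 − 1755.7 = 83.72
nΣx² − (Σx)² = 35368.92 − 32761 = 2607.92; nΣy² − (Σy)² = 100.74 − 94.09 = 6.65
r = 83.72 / √(2607.92 × 6.65) = 83.72 / 131.6916 ≈ 0.636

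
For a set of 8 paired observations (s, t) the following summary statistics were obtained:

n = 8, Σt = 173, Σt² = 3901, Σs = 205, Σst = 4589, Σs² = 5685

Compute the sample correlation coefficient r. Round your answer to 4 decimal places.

r = (nΣst − ΣsΣt) / √[(nΣs² − (Σs)²)(nΣt² − (Σt)²)]
Numerator: 8×4589 − 205×173 = 1247
Denominator: √[(45480 − 42025)(31208 − 29929)] = √[3455 × 1279] = 2102.1287
r = 1247 / 2102.1287 ≈ 0.5932

0.5932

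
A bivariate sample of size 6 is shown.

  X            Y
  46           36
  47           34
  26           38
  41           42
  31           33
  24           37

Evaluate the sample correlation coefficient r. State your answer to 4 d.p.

n = 6, ΣX = 215, ΣY = 220, ΣX² = 8219, ΣY² = 8118, ΣXY = 7875
nΣXY − ΣXΣY = 47250 − 47300 = -50
nΣX² − (ΣX)² = 49314 − 46225 = 3089; nΣY² − (ΣY)² = 48708 − 48400 = 308
r = -50 / √(3089 × 308) = -50 / 975.4035 ≈ -0.0513

-0.0513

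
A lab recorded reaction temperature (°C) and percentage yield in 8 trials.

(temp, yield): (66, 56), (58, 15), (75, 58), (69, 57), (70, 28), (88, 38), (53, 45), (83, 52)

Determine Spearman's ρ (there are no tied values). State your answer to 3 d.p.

0.167

Rank temp: 3, 2, 6, 4, 5, 8, 1, 7
Rank yield: 6, 1, 8, 7, 2, 3, 4, 5
d = rank(temp) − rank(yield): -3, 1, -2, -3, 3, 5, -3, 2; Σd² = 70
ρ = 1 − 6Σd² / [n(n²−1)] = 1 − 6×70 / (8×63) = 1 − 420/504 ≈ 0.167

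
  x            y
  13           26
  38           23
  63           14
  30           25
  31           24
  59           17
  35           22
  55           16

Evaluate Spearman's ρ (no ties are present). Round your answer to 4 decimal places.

Rank x: 1, 5, 8, 2, 3, 7, 4, 6
Rank y: 8, 5, 1, 7, 6, 3, 4, 2
d = rank(x) − rank(y): -7, 0, 7, -5, -3, 4, 0, 4; Σd² = 164
ρ = 1 − 6Σd² / [n(n²−1)] = 1 − 6×164 / (8×63) = 1 − 984/504 ≈ -0.9524

-0.9524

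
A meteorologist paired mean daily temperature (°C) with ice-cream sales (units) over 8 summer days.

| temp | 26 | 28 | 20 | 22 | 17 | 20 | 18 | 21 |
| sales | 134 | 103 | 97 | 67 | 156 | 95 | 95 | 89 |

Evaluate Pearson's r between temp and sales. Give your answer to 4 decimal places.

n = 8, Σx = 172, Σy = 836, Σx² = 3798, Σy² = 92770, Σxy = 17913
nΣxy − ΣxΣy = 143304 − 143792 = -488
nΣx² − (Σx)² = 30384 − 29584 = 800; nΣy² − (Σy)² = 742160 − 698896 = 43264
r = -488 / √(800 × 43264) = -488 / 5883.1284 ≈ -0.0829

-0.0829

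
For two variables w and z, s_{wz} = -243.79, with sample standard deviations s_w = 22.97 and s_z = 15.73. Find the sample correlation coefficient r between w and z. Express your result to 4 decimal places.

-0.6747

r = Cov(w,z) / (s_w · s_z) = -243.79 / (22.97 × 15.73)
  = -243.79 / 361.3181 ≈ -0.6747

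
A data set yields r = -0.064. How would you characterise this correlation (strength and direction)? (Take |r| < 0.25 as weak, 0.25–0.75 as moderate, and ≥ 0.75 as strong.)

r = -0.064 < 0 so the relationship is negative.
|r| = 0.064, which falls in the weak range.

weak negative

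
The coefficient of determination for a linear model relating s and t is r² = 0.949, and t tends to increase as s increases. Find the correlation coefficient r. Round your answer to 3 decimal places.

|r| = √0.949 = 0.974
The association is positive, so r = 0.974.

0.974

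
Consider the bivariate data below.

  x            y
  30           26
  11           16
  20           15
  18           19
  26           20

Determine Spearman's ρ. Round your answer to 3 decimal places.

0.700

Rank x: 5, 1, 3, 2, 4
Rank y: 5, 2, 1, 3, 4
d = rank(x) − rank(y): 0, -1, 2, -1, 0; Σd² = 6
ρ = 1 − 6Σd² / [n(n²−1)] = 1 − 6×6 / (5×24) = 1 − 36/120 ≈ 0.700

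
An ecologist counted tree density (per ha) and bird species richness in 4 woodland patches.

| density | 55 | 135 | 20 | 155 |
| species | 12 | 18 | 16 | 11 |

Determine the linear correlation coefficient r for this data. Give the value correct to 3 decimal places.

n = 4, Σx = 365, Σy = 57, Σx² = 45675, Σy² = 845, Σxy = 5115
nΣxy − ΣxΣy = 20460 − 20805 = -345
nΣx² − (Σx)² = 182700 − 133225 = 49475; nΣy² − (Σy)² = 3380 − 3249 = 131
r = -345 / √(49475 × 131) = -345 / 2545.8250 ≈ -0.136

-0.136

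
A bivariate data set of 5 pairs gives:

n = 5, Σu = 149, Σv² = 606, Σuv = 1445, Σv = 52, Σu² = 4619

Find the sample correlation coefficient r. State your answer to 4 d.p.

r = (nΣuv − ΣuΣv) / √[(nΣu² − (Σu)²)(nΣv² − (Σv)²)]
Numerator: 5×1445 − 149×52 = -523
Denominator: √[(23095 − 22201)(3030 − 2704)] = √[894 × 326] = 539.8555
r = -523 / 539.8555 ≈ -0.9688

-0.9688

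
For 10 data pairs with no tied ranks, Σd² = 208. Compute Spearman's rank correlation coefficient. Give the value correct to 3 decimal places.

-0.261

ρ = 1 − 6Σd² / [n(n²−1)] = 1 − 6×208 / (10×99)
  = 1 − 1248/990 = 1 − 1.2606 ≈ -0.261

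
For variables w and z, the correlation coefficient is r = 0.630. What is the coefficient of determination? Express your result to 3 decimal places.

r² = (0.630)² = 0.397

0.397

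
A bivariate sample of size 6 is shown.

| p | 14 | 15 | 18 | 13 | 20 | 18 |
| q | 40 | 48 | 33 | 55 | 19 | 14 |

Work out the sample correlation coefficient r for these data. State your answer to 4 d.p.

-0.8763

n = 6, Σp = 98, Σq = 209, Σp² = 1638, Σq² = 8575, Σpq = 3221
nΣpq − ΣpΣq = 19326 − 20482 = -1156
nΣp² − (Σp)² = 9828 − 9604 = 224; nΣq² − (Σq)² = 51450 − 43681 = 7769
r = -1156 / √(224 × 7769) = -1156 / 1319.1876 ≈ -0.8763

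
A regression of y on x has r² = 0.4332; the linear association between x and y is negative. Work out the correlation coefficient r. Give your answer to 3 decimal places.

|r| = √0.4332 = 0.658
The association is negative, so r = −0.658.

-0.658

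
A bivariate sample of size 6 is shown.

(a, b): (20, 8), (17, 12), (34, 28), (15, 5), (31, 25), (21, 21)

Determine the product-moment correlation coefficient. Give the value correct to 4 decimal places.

0.9017

n = 6, Σa = 138, Σb = 99, Σa² = 3472, Σb² = 2083, Σab = 2607
nΣab − ΣaΣb = 15642 − 13662 = 1980
nΣa² − (Σa)² = 20832 − 19044 = 1788; nΣb² − (Σb)² = 12498 − 9801 = 2697
r = 1980 / √(1788 × 2697) = 1980 / 2195.9590 ≈ 0.9017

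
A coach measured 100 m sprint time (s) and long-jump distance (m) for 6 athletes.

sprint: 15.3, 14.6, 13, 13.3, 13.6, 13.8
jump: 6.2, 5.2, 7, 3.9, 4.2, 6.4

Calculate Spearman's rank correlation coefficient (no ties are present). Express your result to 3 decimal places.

-0.029

Rank sprint: 6, 5, 1, 2, 3, 4
Rank jump: 4, 3, 6, 1, 2, 5
d = rank(sprint) − rank(jump): 2, 2, -5, 1, 1, -1; Σd² = 36
ρ = 1 − 6Σd² / [n(n²−1)] = 1 − 6×36 / (6×35) = 1 − 216/210 ≈ -0.029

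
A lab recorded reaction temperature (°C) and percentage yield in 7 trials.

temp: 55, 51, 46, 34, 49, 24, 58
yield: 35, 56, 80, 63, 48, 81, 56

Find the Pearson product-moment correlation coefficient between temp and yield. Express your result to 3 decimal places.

-0.685

n = 7, Σx = 317, Σy = 419, Σx² = 15239, Σy² = 26731, Σxy = 18147
nΣxy − ΣxΣy = 127029 − 132823 = -5794
nΣx² − (Σx)² = 106673 − 100489 = 6184; nΣy² − (Σy)² = 187117 − 175561 = 11556
r = -5794 / √(6184 × 11556) = -5794 / 8453.5380 ≈ -0.685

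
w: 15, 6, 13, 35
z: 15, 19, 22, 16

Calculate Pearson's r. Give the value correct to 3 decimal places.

n = 4, Σw = 69, Σz = 72, Σw² = 1655, Σz² = 1326, Σwz = 1185
nΣwz − ΣwΣz = 4740 − 4968 = -228
nΣw² − (Σw)² = 6620 − 4761 = 1859; nΣz² − (Σz)² = 5304 − 5184 = 120
r = -228 / √(1859 × 120) = -228 / 472.3135 ≈ -0.483

-0.483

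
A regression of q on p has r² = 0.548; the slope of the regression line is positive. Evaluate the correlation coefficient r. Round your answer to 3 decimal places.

0.740

|r| = √0.548 = 0.740
The association is positive, so r = 0.740.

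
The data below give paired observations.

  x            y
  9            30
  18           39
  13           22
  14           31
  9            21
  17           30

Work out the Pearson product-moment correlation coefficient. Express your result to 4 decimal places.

n = 6, Σx = 80, Σy = 173, Σx² = 1140, Σy² = 5207, Σxy = 2391
nΣxy − ΣxΣy = 14346 − 13840 = 506
nΣx² − (Σx)² = 6840 − 6400 = 440; nΣy² − (Σy)² = 31242 − 29929 = 1313
r = 506 / √(440 × 1313) = 506 / 760.0789 ≈ 0.6657

0.6657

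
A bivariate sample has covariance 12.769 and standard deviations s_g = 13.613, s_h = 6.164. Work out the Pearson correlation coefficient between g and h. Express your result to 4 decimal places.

r = Cov(g,h) / (s_g · s_h) = 12.769 / (13.613 × 6.164)
  = 12.769 / 83.9105 ≈ 0.1522

0.1522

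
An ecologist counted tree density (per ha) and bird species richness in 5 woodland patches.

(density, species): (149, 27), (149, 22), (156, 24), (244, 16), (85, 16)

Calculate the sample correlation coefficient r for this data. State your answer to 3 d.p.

-0.121

n = 5, Σx = 783, Σy = 105, Σx² = 135499, Σy² = 2301, Σxy = 16309
nΣxy − ΣxΣy = 81545 − 82215 = -670
nΣx² − (Σx)² = 677495 − 613089 = 64406; nΣy² − (Σy)² = 11505 − 11025 = 480
r = -670 / √(64406 × 480) = -670 / 5560.1151 ≈ -0.121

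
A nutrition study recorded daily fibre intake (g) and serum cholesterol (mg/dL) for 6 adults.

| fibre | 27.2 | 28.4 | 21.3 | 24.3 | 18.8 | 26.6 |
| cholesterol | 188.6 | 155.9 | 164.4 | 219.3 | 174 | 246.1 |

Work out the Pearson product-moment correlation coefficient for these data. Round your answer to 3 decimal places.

n = 6, Σx = 146.6, Σy = 1148.3, Σx² = 3651.58, Σy² = 225835.83, Σxy = 28205.65
nΣxy − ΣxΣy = 169233.9 − 168340.78 = 893.12
nΣx² − (Σx)² = 21909.48 − 21491.56 = 417.92; nΣy² − (Σy)² = 1355014.98 − 1318592.89 = 36422.09
r = 893.12 / √(417.92 × 36422.09) = 893.12 / 3901.4766 ≈ 0.229

0.229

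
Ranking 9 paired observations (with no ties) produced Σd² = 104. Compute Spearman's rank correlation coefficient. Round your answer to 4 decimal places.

0.1333

ρ = 1 − 6Σd² / [n(n²−1)] = 1 − 6×104 / (9×80)
  = 1 − 624/720 = 1 − 0.86667 ≈ 0.1333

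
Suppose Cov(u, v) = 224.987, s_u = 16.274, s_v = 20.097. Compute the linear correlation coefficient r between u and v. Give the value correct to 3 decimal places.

r = Cov(u,v) / (s_u · s_v) = 224.987 / (16.274 × 20.097)
  = 224.987 / 327.0586 ≈ 0.688

0.688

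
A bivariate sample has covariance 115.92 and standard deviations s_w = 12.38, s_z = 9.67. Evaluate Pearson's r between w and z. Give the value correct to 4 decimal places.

r = Cov(w,z) / (s_w · s_z) = 115.92 / (12.38 × 9.67)
  = 115.92 / 119.7146 ≈ 0.9683

0.9683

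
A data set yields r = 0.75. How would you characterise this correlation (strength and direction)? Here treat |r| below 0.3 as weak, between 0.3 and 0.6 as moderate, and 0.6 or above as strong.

r = 0.75 > 0 so the relationship is positive.
|r| = 0.75, which falls in the strong range.

strong positive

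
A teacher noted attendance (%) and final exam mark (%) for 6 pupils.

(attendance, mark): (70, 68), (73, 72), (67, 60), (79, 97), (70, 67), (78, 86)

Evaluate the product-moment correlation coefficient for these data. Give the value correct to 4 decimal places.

0.9739

n = 6, Σx = 437, Σy = 450, Σx² = 31943, Σy² = 34702, Σxy = 33097
nΣxy − ΣxΣy = 198582 − 196650 = 1932
nΣx² − (Σx)² = 191658 − 190969 = 689; nΣy² − (Σy)² = 208212 − 202500 = 5712
r = 1932 / √(689 × 5712) = 1932 / 1983.8266 ≈ 0.9739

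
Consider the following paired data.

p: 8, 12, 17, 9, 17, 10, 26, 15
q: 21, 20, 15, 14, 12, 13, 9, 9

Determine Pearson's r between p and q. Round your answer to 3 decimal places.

-0.638

n = 8, Σp = 114, Σq = 113, Σp² = 1868, Σq² = 1737, Σpq = 1492
nΣpq − ΣpΣq = 11936 − 12882 = -946
nΣp² − (Σp)² = 14944 − 12996 = 1948; nΣq² − (Σq)² = 13896 − 12769 = 1127
r = -946 / √(1948 × 1127) = -946 / 1481.6869 ≈ -0.638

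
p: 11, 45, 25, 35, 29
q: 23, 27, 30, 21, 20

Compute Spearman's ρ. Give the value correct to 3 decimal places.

Rank p: 1, 5, 2, 4, 3
Rank q: 3, 4, 5, 2, 1
d = rank(p) − rank(q): -2, 1, -3, 2, 2; Σd² = 22
ρ = 1 − 6Σd² / [n(n²−1)] = 1 − 6×22 / (5×24) = 1 − 132/120 ≈ -0.100

-0.100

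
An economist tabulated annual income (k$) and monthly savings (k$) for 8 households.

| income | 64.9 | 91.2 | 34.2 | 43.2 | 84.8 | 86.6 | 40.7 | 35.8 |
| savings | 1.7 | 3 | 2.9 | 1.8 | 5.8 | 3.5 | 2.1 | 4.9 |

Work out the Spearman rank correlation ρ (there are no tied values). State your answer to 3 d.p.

Rank income: 5, 8, 1, 4, 6, 7, 3, 2
Rank savings: 1, 5, 4, 2, 8, 6, 3, 7
d = rank(income) − rank(savings): 4, 3, -3, 2, -2, 1, 0, -5; Σd² = 68
ρ = 1 − 6Σd² / [n(n²−1)] = 1 − 6×68 / (8×63) = 1 − 408/504 ≈ 0.190

0.190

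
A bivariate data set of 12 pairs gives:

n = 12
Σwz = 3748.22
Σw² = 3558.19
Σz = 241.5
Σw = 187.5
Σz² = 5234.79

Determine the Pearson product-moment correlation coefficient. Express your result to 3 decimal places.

-0.052

r = (nΣwz − ΣwΣz) / √[(nΣw² − (Σw)²)(nΣz² − (Σz)²)]
Numerator: 12×3748.22 − 187.5×241.5 = -302.61
Denominator: √[(42698.28 − 35156.25)(62817.48 − 58322.25)] = √[7542.03 × 4495.23] = 5822.6420
r = -302.61 / 5822.6420 ≈ -0.052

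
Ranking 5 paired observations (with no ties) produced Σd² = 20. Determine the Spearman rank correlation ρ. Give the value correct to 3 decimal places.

0.000

ρ = 1 − 6Σd² / [n(n²−1)] = 1 − 6×20 / (5×24)
  = 1 − 120/120 = 1 − 1.0000 ≈ 0.000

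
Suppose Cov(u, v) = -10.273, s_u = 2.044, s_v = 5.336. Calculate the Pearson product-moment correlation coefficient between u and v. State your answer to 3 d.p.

-0.942

r = Cov(u,v) / (s_u · s_v) = -10.273 / (2.044 × 5.336)
  = -10.273 / 10.9068 ≈ -0.942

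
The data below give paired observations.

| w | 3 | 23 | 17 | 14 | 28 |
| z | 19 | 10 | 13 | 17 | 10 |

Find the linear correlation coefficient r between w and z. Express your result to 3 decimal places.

n = 5, Σw = 85, Σz = 69, Σw² = 1807, Σz² = 1019, Σwz = 1026
nΣwz − ΣwΣz = 5130 − 5865 = -735
nΣw² − (Σw)² = 9035 − 7225 = 1810; nΣz² − (Σz)² = 5095 − 4761 = 334
r = -735 / √(1810 × 334) = -735 / 777.5217 ≈ -0.945

-0.945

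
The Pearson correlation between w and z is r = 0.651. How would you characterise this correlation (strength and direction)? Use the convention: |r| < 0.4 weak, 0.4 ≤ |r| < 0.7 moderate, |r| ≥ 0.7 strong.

r = 0.651 > 0 so the relationship is positive.
|r| = 0.651, which falls in the moderate range.

moderate positive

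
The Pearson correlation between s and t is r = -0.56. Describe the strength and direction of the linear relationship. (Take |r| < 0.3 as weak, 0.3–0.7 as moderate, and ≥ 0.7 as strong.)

r = -0.56 < 0 so the relationship is negative.
|r| = 0.56, which falls in the moderate range.

moderate negative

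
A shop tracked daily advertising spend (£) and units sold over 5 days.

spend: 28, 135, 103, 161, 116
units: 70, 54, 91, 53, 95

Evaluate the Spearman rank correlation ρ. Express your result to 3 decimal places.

Rank spend: 1, 4, 2, 5, 3
Rank units: 3, 2, 4, 1, 5
d = rank(spend) − rank(units): -2, 2, -2, 4, -2; Σd² = 32
ρ = 1 − 6Σd² / [n(n²−1)] = 1 − 6×32 / (5×24) = 1 − 192/120 ≈ -0.600

-0.600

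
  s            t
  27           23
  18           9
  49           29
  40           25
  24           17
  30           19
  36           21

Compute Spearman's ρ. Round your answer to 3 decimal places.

Rank s: 3, 1, 7, 6, 2, 4, 5
Rank t: 5, 1, 7, 6, 2, 3, 4
d = rank(s) − rank(t): -2, 0, 0, 0, 0, 1, 1; Σd² = 6
ρ = 1 − 6Σd² / [n(n²−1)] = 1 − 6×6 / (7×48) = 1 − 36/336 ≈ 0.893

0.893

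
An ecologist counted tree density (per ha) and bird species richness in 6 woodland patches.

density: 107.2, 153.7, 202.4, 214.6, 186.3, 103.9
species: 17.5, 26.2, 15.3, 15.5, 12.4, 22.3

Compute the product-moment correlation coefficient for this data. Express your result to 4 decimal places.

n = 6, Σx = 968.1, Σy = 109.2, Σx² = 167637.35, Σy² = 2118.08, Σxy = 16953.05
nΣxy − ΣxΣy = 101718.3 − 105716.52 = -3998.22
nΣx² − (Σx)² = 1005824.1 − 937217.61 = 68606.49; nΣy² − (Σy)² = 12708.48 − 11924.64 = 783.84
r = -3998.22 / √(68606.49 × 783.84) = -3998.22 / 7333.2470 ≈ -0.5452

-0.5452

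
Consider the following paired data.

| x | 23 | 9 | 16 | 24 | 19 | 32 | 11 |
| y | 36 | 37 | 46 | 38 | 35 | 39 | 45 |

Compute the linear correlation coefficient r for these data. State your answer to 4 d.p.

-0.3184

n = 7, Σx = 134, Σy = 276, Σx² = 2948, Σy² = 10996, Σxy = 5217
nΣxy − ΣxΣy = 36519 − 36984 = -465
nΣx² − (Σx)² = 20636 − 17956 = 2680; nΣy² − (Σy)² = 76972 − 76176 = 796
r = -465 / √(2680 × 796) = -465 / 1460.5752 ≈ -0.3184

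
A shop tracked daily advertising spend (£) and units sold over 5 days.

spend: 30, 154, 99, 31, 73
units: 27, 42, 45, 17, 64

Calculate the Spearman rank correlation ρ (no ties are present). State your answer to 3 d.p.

0.500

Rank spend: 1, 5, 4, 2, 3
Rank units: 2, 3, 4, 1, 5
d = rank(spend) − rank(units): -1, 2, 0, 1, -2; Σd² = 10
ρ = 1 − 6Σd² / [n(n²−1)] = 1 − 6×10 / (5×24) = 1 − 60/120 ≈ 0.500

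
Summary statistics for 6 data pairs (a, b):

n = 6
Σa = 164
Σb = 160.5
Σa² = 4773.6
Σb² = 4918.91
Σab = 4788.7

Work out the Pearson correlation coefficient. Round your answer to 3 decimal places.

0.942

r = (nΣab − ΣaΣb) / √[(nΣa² − (Σa)²)(nΣb² − (Σb)²)]
Numerator: 6×4788.7 − 164×160.5 = 2410.2
Denominator: √[(28641.6 − 26896)(29513.46 − 25760.25)] = √[1745.6 × 3753.21] = 2559.6100
r = 2410.2 / 2559.6100 ≈ 0.942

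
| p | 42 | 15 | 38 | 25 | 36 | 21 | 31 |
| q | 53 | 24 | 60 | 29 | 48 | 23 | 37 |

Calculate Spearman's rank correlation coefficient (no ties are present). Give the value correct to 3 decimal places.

Rank p: 7, 1, 6, 3, 5, 2, 4
Rank q: 6, 2, 7, 3, 5, 1, 4
d = rank(p) − rank(q): 1, -1, -1, 0, 0, 1, 0; Σd² = 4
ρ = 1 − 6Σd² / [n(n²−1)] = 1 − 6×4 / (7×48) = 1 − 24/336 ≈ 0.929

0.929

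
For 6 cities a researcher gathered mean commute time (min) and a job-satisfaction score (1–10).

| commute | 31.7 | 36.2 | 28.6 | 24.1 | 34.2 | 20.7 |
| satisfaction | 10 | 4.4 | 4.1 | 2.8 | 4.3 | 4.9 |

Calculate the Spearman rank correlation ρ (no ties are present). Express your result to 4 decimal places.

Rank commute: 4, 6, 3, 2, 5, 1
Rank satisfaction: 6, 4, 2, 1, 3, 5
d = rank(commute) − rank(satisfaction): -2, 2, 1, 1, 2, -4; Σd² = 30
ρ = 1 − 6Σd² / [n(n²−1)] = 1 − 6×30 / (6×35) = 1 − 180/210 ≈ 0.1429

0.1429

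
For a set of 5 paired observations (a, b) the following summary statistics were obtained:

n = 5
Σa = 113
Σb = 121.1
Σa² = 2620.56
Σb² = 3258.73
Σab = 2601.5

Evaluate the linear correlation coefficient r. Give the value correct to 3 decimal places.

-0.918

r = (nΣab − ΣaΣb) / √[(nΣa² − (Σa)²)(nΣb² − (Σb)²)]
Numerator: 5×2601.5 − 113×121.1 = -676.8
Denominator: √[(13102.8 − 12769)(16293.65 − 14665.21)] = √[333.8 × 1628.44] = 737.2742
r = -676.8 / 737.2742 ≈ -0.918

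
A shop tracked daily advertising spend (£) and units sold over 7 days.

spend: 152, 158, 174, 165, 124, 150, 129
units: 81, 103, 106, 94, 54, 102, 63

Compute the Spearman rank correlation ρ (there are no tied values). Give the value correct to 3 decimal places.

0.821

Rank spend: 4, 5, 7, 6, 1, 3, 2
Rank units: 3, 6, 7, 4, 1, 5, 2
d = rank(spend) − rank(units): 1, -1, 0, 2, 0, -2, 0; Σd² = 10
ρ = 1 − 6Σd² / [n(n²−1)] = 1 − 6×10 / (7×48) = 1 − 60/336 ≈ 0.821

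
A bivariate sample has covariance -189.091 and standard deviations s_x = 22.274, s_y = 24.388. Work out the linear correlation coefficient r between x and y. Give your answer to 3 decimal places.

-0.348

r = Cov(x,y) / (s_x · s_y) = -189.091 / (22.274 × 24.388)
  = -189.091 / 543.2183 ≈ -0.348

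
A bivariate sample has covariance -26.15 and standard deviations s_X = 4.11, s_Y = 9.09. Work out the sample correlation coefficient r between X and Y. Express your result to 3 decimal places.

-0.700

r = Cov(X,Y) / (s_X · s_Y) = -26.15 / (4.11 × 9.09)
  = -26.15 / 37.3599 ≈ -0.700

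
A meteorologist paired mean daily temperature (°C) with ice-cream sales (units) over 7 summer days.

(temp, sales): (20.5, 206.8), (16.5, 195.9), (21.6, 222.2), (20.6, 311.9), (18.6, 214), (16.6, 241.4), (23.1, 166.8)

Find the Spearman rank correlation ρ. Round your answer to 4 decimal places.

-0.0714

Rank temp: 4, 1, 6, 5, 3, 2, 7
Rank sales: 3, 2, 5, 7, 4, 6, 1
d = rank(temp) − rank(sales): 1, -1, 1, -2, -1, -4, 6; Σd² = 60
ρ = 1 − 6Σd² / [n(n²−1)] = 1 − 6×60 / (7×48) = 1 − 360/336 ≈ -0.0714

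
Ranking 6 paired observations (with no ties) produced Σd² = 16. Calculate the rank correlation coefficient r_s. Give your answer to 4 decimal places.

0.5429

ρ = 1 − 6Σd² / [n(n²−1)] = 1 − 6×16 / (6×35)
  = 1 − 96/210 = 1 − 0.45714 ≈ 0.5429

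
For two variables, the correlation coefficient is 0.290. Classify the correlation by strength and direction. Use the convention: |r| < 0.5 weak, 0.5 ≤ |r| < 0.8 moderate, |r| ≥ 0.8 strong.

r = 0.290 > 0 so the relationship is positive.
|r| = 0.290, which falls in the weak range.

weak positive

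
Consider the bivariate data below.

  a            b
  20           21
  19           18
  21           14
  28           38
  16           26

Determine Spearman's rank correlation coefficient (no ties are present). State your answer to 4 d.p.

0.1000

Rank a: 3, 2, 4, 5, 1
Rank b: 3, 2, 1, 5, 4
d = rank(a) − rank(b): 0, 0, 3, 0, -3; Σd² = 18
ρ = 1 − 6Σd² / [n(n²−1)] = 1 − 6×18 / (5×24) = 1 − 108/120 ≈ 0.1000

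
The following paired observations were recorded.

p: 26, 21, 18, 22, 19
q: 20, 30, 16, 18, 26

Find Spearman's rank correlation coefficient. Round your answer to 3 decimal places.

0.200

Rank p: 5, 3, 1, 4, 2
Rank q: 3, 5, 1, 2, 4
d = rank(p) − rank(q): 2, -2, 0, 2, -2; Σd² = 16
ρ = 1 − 6Σd² / [n(n²−1)] = 1 − 6×16 / (5×24) = 1 − 96/120 ≈ 0.200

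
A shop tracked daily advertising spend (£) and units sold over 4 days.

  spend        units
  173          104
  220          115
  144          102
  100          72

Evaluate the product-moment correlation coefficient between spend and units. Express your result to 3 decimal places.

n = 4, Σx = 637, Σy = 393, Σx² = 109065, Σy² = 39629, Σxy = 65180
nΣxy − ΣxΣy = 260720 − 250341 = 10379
nΣx² − (Σx)² = 436260 − 405769 = 30491; nΣy² − (Σy)² = 158516 − 154449 = 4067
r = 10379 / √(30491 × 4067) = 10379 / 11135.8384 ≈ 0.932

0.932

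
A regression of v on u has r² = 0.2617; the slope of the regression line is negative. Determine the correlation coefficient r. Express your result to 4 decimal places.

-0.5116

|r| = √0.2617 = 0.5116
The association is negative, so r = −0.5116.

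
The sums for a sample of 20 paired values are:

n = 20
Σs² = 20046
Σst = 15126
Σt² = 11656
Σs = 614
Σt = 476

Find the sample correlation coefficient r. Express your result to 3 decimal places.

0.820

r = (nΣst − ΣsΣt) / √[(nΣs² − (Σs)²)(nΣt² − (Σt)²)]
Numerator: 20×15126 − 614×476 = 10256
Denominator: √[(400920 − 376996)(233120 − 226576)] = √[23924 × 6544] = 12512.3401
r = 10256 / 12512.3401 ≈ 0.820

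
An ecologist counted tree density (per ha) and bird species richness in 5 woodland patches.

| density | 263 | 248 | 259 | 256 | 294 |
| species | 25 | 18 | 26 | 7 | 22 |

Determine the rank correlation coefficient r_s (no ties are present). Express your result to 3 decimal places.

0.500

Rank density: 4, 1, 3, 2, 5
Rank species: 4, 2, 5, 1, 3
d = rank(density) − rank(species): 0, -1, -2, 1, 2; Σd² = 10
ρ = 1 − 6Σd² / [n(n²−1)] = 1 − 6×10 / (5×24) = 1 − 60/120 ≈ 0.500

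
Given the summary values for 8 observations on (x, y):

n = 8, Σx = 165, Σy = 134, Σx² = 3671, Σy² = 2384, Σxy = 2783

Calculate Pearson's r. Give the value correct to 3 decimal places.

0.100

r = (nΣxy − ΣxΣy) / √[(nΣx² − (Σx)²)(nΣy² − (Σy)²)]
Numerator: 8×2783 − 165×134 = 154
Denominator: √[(29368 − 27225)(19072 − 17956)] = √[2143 × 1116] = 1546.4760
r = 154 / 1546.4760 ≈ 0.100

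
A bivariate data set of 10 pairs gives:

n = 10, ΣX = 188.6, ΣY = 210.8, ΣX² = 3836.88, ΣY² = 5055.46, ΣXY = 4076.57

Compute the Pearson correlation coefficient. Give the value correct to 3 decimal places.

0.244

r = (nΣXY − ΣXΣY) / √[(nΣX² − (ΣX)²)(nΣY² − (ΣY)²)]
Numerator: 10×4076.57 − 188.6×210.8 = 1008.82
Denominator: √[(38368.8 − 35569.96)(50554.6 − 44436.64)] = √[2798.84 × 6117.96] = 4138.0178
r = 1008.82 / 4138.0178 ≈ 0.244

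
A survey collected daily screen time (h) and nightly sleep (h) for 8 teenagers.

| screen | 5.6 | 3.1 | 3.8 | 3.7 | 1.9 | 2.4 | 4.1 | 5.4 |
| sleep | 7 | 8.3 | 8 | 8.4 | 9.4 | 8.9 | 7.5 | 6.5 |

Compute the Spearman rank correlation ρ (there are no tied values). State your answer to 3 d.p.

Rank screen: 8, 3, 5, 4, 1, 2, 6, 7
Rank sleep: 2, 5, 4, 6, 8, 7, 3, 1
d = rank(screen) − rank(sleep): 6, -2, 1, -2, -7, -5, 3, 6; Σd² = 164
ρ = 1 − 6Σd² / [n(n²−1)] = 1 − 6×164 / (8×63) = 1 − 984/504 ≈ -0.952

-0.952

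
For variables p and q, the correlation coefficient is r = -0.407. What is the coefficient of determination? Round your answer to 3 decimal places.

r² = (-0.407)² = 0.166

0.166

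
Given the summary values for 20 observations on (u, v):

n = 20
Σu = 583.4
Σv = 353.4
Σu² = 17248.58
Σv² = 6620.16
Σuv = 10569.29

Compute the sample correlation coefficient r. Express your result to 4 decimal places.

0.8852

r = (nΣuv − ΣuΣv) / √[(nΣu² − (Σu)²)(nΣv² − (Σv)²)]
Numerator: 20×10569.29 − 583.4×353.4 = 5212.24
Denominator: √[(344971.6 − 340355.56)(132403.2 − 124891.56)] = √[4616.04 × 7511.64] = 5888.4659
r = 5212.24 / 5888.4659 ≈ 0.8852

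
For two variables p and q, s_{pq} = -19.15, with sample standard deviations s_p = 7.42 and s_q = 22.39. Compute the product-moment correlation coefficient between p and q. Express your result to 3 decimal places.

r = Cov(p,q) / (s_p · s_q) = -19.15 / (7.42 × 22.39)
  = -19.15 / 166.1338 ≈ -0.115

-0.115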